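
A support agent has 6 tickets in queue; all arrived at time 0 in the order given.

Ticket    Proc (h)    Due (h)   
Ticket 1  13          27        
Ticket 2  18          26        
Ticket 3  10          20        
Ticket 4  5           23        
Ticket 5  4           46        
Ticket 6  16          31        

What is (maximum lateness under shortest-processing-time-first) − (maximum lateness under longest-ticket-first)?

SPT (increasing processing time): Ticket 5 Ticket 4 Ticket 3 Ticket 1 Ticket 6 Ticket 2.
Ticket 5: 0→4, due 46, lateness -42
Ticket 4: 4→9, due 23, lateness -14
Ticket 3: 9→19, due 20, lateness -1
Ticket 1: 19→32, due 27, lateness 5
Ticket 6: 32→48, due 31, lateness 17
Ticket 2: 48→66, due 26, lateness 40
Maximum = 40.
LPT (decreasing processing time): Ticket 2 Ticket 6 Ticket 1 Ticket 3 Ticket 4 Ticket 5.
Ticket 2: 0→18, due 26, lateness -8
Ticket 6: 18→34, due 31, lateness 3
Ticket 1: 34→47, due 27, lateness 20
Ticket 3: 47→57, due 20, lateness 37
Ticket 4: 57→62, due 23, lateness 39
Ticket 5: 62→66, due 46, lateness 20
Maximum = 39.
Difference = 40 − 39 = 1.

1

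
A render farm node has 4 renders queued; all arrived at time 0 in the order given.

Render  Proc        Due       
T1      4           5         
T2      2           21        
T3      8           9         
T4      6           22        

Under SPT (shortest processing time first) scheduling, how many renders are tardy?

SPT (increasing processing time): T2 T1 T4 T3.
T2: 0→2, due 21, tardiness 0
T1: 2→6, due 5, tardiness 1
T4: 6→12, due 22, tardiness 0
T3: 12→20, due 9, tardiness 11
Late renders: 2.

2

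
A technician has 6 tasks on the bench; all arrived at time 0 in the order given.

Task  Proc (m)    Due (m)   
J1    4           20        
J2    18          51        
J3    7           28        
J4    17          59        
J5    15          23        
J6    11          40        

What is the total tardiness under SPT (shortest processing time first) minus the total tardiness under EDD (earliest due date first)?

SPT (increasing processing time): J1 J3 J6 J5 J4 J2.
J1: 0→4, due 20, tardiness 0
J3: 4→11, due 28, tardiness 0
J6: 11→22, due 40, tardiness 0
J5: 22→37, due 23, tardiness 14
J4: 37→54, due 59, tardiness 0
J2: 54→72, due 51, tardiness 21
Sum = 0+0+0+14+0+21 = 35.
EDD (increasing due date): J1 J5 J3 J6 J2 J4.
J1: 0→4, due 20, tardiness 0
J5: 4→19, due 23, tardiness 0
J3: 19→26, due 28, tardiness 0
J6: 26→37, due 40, tardiness 0
J2: 37→55, due 51, tardiness 4
J4: 55→72, due 59, tardiness 13
Sum = 0+0+0+0+4+13 = 17.
Difference = 35 − 17 = 18.

18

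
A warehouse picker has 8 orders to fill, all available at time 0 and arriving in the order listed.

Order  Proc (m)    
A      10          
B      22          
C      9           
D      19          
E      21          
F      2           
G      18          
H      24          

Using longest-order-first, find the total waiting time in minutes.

564

LPT (decreasing processing time): H B E D G A C F.
H: waits 0, runs 0→24
B: waits 24, runs 24→46
E: waits 46, runs 46→67
D: waits 67, runs 67→86
G: waits 86, runs 86→104
A: waits 104, runs 104→114
C: waits 114, runs 114→123
F: waits 123, runs 123→125
Sum = 0+24+46+67+86+104+114+123 = 564.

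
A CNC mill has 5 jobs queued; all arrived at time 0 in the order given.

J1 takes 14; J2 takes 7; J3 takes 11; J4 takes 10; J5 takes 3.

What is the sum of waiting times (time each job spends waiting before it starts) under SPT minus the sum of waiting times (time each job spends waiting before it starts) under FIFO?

SPT (increasing processing time): J5 J2 J4 J3 J1.
J5: waits 0, runs 0→3
J2: waits 3, runs 3→10
J4: waits 10, runs 10→20
J3: waits 20, runs 20→31
J1: waits 31, runs 31→45
Sum = 0+3+10+20+31 = 64.
FIFO (arrival order): J1 J2 J3 J4 J5.
J1: waits 0, runs 0→14
J2: waits 14, runs 14→21
J3: waits 21, runs 21→32
J4: waits 32, runs 32→42
J5: waits 42, runs 42→45
Sum = 0+14+21+32+42 = 109.
Difference = 64 − 109 = -45.

-45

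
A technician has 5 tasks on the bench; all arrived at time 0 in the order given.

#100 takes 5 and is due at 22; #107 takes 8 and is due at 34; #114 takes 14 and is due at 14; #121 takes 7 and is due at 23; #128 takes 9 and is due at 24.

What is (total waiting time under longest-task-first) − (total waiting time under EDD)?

LPT (decreasing processing time): #114 #128 #107 #121 #100.
#114: waits 0, runs 0→14
#128: waits 14, runs 14→23
#107: waits 23, runs 23→31
#121: waits 31, runs 31→38
#100: waits 38, runs 38→43
Sum = 0+14+23+31+38 = 106.
EDD (increasing due date): #114 #100 #121 #128 #107.
#114: waits 0, runs 0→14
#100: waits 14, runs 14→19
#121: waits 19, runs 19→26
#128: waits 26, runs 26→35
#107: waits 35, runs 35→43
Sum = 0+14+19+26+35 = 94.
Difference = 106 − 94 = 12.

12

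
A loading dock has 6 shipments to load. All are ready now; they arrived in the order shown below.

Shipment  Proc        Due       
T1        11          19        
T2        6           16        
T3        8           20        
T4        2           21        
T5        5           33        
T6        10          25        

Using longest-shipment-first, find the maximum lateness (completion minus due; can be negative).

LPT (decreasing processing time): T1 T6 T3 T2 T5 T4.
T1: 0→11, due 19, lateness -8
T6: 11→21, due 25, lateness -4
T3: 21→29, due 20, lateness 9
T2: 29→35, due 16, lateness 19
T5: 35→40, due 33, lateness 7
T4: 40→42, due 21, lateness 21
Maximum = 21.

21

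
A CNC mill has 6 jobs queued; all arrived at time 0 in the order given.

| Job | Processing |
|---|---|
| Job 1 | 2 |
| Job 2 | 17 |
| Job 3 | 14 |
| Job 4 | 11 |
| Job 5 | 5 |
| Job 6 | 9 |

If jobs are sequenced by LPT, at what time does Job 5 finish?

56

LPT (decreasing processing time): Job 2 Job 3 Job 4 Job 6 Job 5 Job 1.
Job 2: 0→17
Job 3: 17→31
Job 4: 31→42
Job 6: 42→51
Job 5: 51→56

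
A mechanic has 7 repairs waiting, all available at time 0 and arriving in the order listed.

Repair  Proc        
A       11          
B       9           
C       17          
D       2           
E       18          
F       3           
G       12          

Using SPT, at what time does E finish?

72

SPT (increasing processing time): D F B A G C E.
D: 0→2
F: 2→5
B: 5→14
A: 14→25
G: 25→37
C: 37→54
E: 54→72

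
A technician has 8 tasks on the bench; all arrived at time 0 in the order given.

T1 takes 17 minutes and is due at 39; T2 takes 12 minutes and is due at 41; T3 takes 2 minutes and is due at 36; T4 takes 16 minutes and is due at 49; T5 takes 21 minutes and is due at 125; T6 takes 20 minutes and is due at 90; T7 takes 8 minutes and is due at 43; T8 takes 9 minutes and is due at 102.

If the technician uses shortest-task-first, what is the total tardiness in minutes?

SPT (increasing processing time): T3 T7 T8 T2 T4 T1 T6 T5.
T3: 0→2, due 36, tardiness 0
T7: 2→10, due 43, tardiness 0
T8: 10→19, due 102, tardiness 0
T2: 19→31, due 41, tardiness 0
T4: 31→47, due 49, tardiness 0
T1: 47→64, due 39, tardiness 25
T6: 64→84, due 90, tardiness 0
T5: 84→105, due 125, tardiness 0
Sum = 0+0+0+0+0+25+0+0 = 25.

25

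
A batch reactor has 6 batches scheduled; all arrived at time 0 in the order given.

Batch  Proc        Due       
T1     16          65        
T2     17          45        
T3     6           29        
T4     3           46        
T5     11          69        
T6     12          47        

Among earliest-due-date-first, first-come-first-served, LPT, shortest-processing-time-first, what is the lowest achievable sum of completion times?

177

EDD (increasing due date): T3 T2 T4 T6 T1 T5.
T3: 0→6
T2: 6→23
T4: 23→26
T6: 26→38
T1: 38→54
T5: 54→65
Sum = 6+23+26+38+54+65 = 212.
FIFO (arrival order): T1 T2 T3 T4 T5 T6.
T1: 0→16
T2: 16→33
T3: 33→39
T4: 39→42
T5: 42→53
T6: 53→65
Sum = 16+33+39+42+53+65 = 248.
LPT (decreasing processing time): T2 T1 T6 T5 T3 T4.
T2: 0→17
T1: 17→33
T6: 33→45
T5: 45→56
T3: 56→62
T4: 62→65
Sum = 17+33+45+56+62+65 = 278.
SPT (increasing processing time): T4 T3 T5 T6 T1 T2.
T4: 0→3
T3: 3→9
T5: 9→20
T6: 20→32
T1: 32→48
T2: 48→65
Sum = 3+9+20+32+48+65 = 177.
EDD 212, FIFO 248, LPT 278, SPT 177 → minimum 177.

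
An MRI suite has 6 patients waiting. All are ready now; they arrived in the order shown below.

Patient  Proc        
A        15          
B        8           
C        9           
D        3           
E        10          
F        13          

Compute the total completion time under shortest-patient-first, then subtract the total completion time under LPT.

SPT (increasing processing time): D B C E F A.
D: 0→3
B: 3→11
C: 11→20
E: 20→30
F: 30→43
A: 43→58
Sum = 3+11+20+30+43+58 = 165.
LPT (decreasing processing time): A F E C B D.
A: 0→15
F: 15→28
E: 28→38
C: 38→47
B: 47→55
D: 55→58
Sum = 15+28+38+47+55+58 = 241.
Difference = 165 − 241 = -76.

-76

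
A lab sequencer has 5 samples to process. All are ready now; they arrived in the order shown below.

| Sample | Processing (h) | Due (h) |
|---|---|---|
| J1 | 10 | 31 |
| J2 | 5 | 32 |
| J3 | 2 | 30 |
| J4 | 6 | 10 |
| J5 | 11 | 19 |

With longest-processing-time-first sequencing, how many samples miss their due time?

2

LPT (decreasing processing time): J5 J1 J4 J2 J3.
J5: 0→11, due 19, tardiness 0
J1: 11→21, due 31, tardiness 0
J4: 21→27, due 10, tardiness 17
J2: 27→32, due 32, tardiness 0
J3: 32→34, due 30, tardiness 4
Late samples: 2.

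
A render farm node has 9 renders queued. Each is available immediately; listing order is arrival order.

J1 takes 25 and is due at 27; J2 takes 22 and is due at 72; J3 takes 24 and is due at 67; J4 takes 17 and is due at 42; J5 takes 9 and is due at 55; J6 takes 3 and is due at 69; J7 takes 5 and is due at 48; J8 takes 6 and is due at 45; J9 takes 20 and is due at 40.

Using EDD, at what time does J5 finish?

EDD (increasing due date): J1 J9 J4 J8 J7 J5 J3 J6 J2.
J1: 0→25
J9: 25→45
J4: 45→62
J8: 62→68
J7: 68→73
J5: 73→82

82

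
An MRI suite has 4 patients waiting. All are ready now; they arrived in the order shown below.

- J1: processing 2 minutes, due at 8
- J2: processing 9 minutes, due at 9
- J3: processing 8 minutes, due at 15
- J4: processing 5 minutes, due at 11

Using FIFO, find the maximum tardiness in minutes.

FIFO (arrival order): J1 J2 J3 J4.
J1: 0→2, due 8, tardiness 0
J2: 2→11, due 9, tardiness 2
J3: 11→19, due 15, tardiness 4
J4: 19→24, due 11, tardiness 13
Maximum = 13.

13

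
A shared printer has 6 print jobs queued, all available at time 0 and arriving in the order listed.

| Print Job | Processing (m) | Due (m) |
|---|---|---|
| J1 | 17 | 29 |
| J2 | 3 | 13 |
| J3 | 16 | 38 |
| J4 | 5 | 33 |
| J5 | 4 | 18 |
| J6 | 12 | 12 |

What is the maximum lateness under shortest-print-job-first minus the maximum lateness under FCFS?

-17

SPT (increasing processing time): J2 J5 J4 J6 J3 J1.
J2: 0→3, due 13, lateness -10
J5: 3→7, due 18, lateness -11
J4: 7→12, due 33, lateness -21
J6: 12→24, due 12, lateness 12
J3: 24→40, due 38, lateness 2
J1: 40→57, due 29, lateness 28
Maximum = 28.
FIFO (arrival order): J1 J2 J3 J4 J5 J6.
J1: 0→17, due 29, lateness -12
J2: 17→20, due 13, lateness 7
J3: 20→36, due 38, lateness -2
J4: 36→41, due 33, lateness 8
J5: 41→45, due 18, lateness 27
J6: 45→57, due 12, lateness 45
Maximum = 45.
Difference = 28 − 45 = -17.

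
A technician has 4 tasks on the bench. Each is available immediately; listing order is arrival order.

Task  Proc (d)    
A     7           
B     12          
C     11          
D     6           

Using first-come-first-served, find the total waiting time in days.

56

FIFO (arrival order): A B C D.
A: waits 0, runs 0→7
B: waits 7, runs 7→19
C: waits 19, runs 19→30
D: waits 30, runs 30→36
Sum = 0+7+19+30 = 56.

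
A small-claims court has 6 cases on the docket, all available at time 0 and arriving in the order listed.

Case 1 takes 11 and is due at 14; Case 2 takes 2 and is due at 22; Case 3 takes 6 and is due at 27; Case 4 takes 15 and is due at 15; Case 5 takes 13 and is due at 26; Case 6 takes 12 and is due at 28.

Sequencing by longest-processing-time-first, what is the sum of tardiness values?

LPT (decreasing processing time): Case 4 Case 5 Case 6 Case 1 Case 3 Case 2.
Case 4: 0→15, due 15, tardiness 0
Case 5: 15→28, due 26, tardiness 2
Case 6: 28→40, due 28, tardiness 12
Case 1: 40→51, due 14, tardiness 37
Case 3: 51→57, due 27, tardiness 30
Case 2: 57→59, due 22, tardiness 37
Sum = 0+2+12+37+30+37 = 118.

118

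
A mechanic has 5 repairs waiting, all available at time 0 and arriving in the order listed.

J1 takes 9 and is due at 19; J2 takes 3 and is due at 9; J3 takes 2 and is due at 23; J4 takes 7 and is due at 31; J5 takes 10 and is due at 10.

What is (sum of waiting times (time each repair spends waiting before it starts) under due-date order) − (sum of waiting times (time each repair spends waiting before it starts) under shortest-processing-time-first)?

EDD (increasing due date): J2 J5 J1 J3 J4.
J2: waits 0, runs 0→3
J5: waits 3, runs 3→13
J1: waits 13, runs 13→22
J3: waits 22, runs 22→24
J4: waits 24, runs 24→31
Sum = 0+3+13+22+24 = 62.
SPT (increasing processing time): J3 J2 J4 J1 J5.
J3: waits 0, runs 0→2
J2: waits 2, runs 2→5
J4: waits 5, runs 5→12
J1: waits 12, runs 12→21
J5: waits 21, runs 21→31
Sum = 0+2+5+12+21 = 40.
Difference = 62 − 40 = 22.

22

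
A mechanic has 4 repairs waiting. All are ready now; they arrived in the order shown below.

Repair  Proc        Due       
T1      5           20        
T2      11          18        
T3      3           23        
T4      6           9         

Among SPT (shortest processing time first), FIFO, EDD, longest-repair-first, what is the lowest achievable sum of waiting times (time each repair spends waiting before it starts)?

SPT (increasing processing time): T3 T1 T4 T2.
T3: waits 0, runs 0→3
T1: waits 3, runs 3→8
T4: waits 8, runs 8→14
T2: waits 14, runs 14→25
Sum = 0+3+8+14 = 25.
FIFO (arrival order): T1 T2 T3 T4.
T1: waits 0, runs 0→5
T2: waits 5, runs 5→16
T3: waits 16, runs 16→19
T4: waits 19, runs 19→25
Sum = 0+5+16+19 = 40.
EDD (increasing due date): T4 T2 T1 T3.
T4: waits 0, runs 0→6
T2: waits 6, runs 6→17
T1: waits 17, runs 17→22
T3: waits 22, runs 22→25
Sum = 0+6+17+22 = 45.
LPT (decreasing processing time): T2 T4 T1 T3.
T2: waits 0, runs 0→11
T4: waits 11, runs 11→17
T1: waits 17, runs 17→22
T3: waits 22, runs 22→25
Sum = 0+11+17+22 = 50.
SPT 25, FIFO 40, EDD 45, LPT 50 → minimum 25.

25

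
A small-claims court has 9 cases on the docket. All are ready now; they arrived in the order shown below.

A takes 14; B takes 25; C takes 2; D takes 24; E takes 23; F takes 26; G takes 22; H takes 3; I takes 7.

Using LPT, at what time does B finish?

51

LPT (decreasing processing time): F B D E G A I H C.
F: 0→26
B: 26→51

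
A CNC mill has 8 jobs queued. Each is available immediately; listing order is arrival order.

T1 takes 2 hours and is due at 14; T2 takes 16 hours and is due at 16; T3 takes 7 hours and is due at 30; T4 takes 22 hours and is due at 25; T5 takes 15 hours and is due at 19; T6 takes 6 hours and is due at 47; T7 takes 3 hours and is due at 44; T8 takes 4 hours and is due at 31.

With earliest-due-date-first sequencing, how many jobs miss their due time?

EDD (increasing due date): T1 T2 T5 T4 T3 T8 T7 T6.
T1: 0→2, due 14, tardiness 0
T2: 2→18, due 16, tardiness 2
T5: 18→33, due 19, tardiness 14
T4: 33→55, due 25, tardiness 30
T3: 55→62, due 30, tardiness 32
T8: 62→66, due 31, tardiness 35
T7: 66→69, due 44, tardiness 25
T6: 69→75, due 47, tardiness 28
Late jobs: 7.

7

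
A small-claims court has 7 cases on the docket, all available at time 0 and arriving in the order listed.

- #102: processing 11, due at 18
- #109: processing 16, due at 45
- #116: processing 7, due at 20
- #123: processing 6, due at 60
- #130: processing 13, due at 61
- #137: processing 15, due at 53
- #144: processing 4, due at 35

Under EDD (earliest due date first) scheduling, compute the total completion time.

EDD (increasing due date): #102 #116 #144 #109 #137 #123 #130.
#102: 0→11
#116: 11→18
#144: 18→22
#109: 22→38
#137: 38→53
#123: 53→59
#130: 59→72
Sum = 11+18+22+38+53+59+72 = 273.

273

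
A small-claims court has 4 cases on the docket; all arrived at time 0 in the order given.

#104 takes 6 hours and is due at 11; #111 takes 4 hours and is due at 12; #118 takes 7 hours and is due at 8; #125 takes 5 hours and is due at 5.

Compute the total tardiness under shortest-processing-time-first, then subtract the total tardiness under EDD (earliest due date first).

SPT (increasing processing time): #111 #125 #104 #118.
#111: 0→4, due 12, tardiness 0
#125: 4→9, due 5, tardiness 4
#104: 9→15, due 11, tardiness 4
#118: 15→22, due 8, tardiness 14
Sum = 0+4+4+14 = 22.
EDD (increasing due date): #125 #118 #104 #111.
#125: 0→5, due 5, tardiness 0
#118: 5→12, due 8, tardiness 4
#104: 12→18, due 11, tardiness 7
#111: 18→22, due 12, tardiness 10
Sum = 0+4+7+10 = 21.
Difference = 22 − 21 = 1.

1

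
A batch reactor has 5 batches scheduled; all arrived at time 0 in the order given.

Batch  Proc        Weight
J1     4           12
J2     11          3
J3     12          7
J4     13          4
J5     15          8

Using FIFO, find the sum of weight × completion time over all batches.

FIFO (arrival order): J1 J2 J3 J4 J5.
J1: finishes 4, weight 12, w·C = 48
J2: finishes 15, weight 3, w·C = 45
J3: finishes 27, weight 7, w·C = 189
J4: finishes 40, weight 4, w·C = 160
J5: finishes 55, weight 8, w·C = 440
Sum = 48+45+189+160+440 = 882.

882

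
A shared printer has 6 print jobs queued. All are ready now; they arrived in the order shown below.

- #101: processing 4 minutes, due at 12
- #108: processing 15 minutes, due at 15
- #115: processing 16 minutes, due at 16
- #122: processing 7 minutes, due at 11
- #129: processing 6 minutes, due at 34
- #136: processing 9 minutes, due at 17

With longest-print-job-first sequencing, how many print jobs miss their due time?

5

LPT (decreasing processing time): #115 #108 #136 #122 #129 #101.
#115: 0→16, due 16, tardiness 0
#108: 16→31, due 15, tardiness 16
#136: 31→40, due 17, tardiness 23
#122: 40→47, due 11, tardiness 36
#129: 47→53, due 34, tardiness 19
#101: 53→57, due 12, tardiness 45
Late print jobs: 5.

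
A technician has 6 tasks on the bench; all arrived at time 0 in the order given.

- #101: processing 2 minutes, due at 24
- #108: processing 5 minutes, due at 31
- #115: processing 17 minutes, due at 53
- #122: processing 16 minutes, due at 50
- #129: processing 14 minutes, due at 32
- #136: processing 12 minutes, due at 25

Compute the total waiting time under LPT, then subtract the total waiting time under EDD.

LPT (decreasing processing time): #115 #122 #129 #136 #108 #101.
#115: waits 0, runs 0→17
#122: waits 17, runs 17→33
#129: waits 33, runs 33→47
#136: waits 47, runs 47→59
#108: waits 59, runs 59→64
#101: waits 64, runs 64→66
Sum = 0+17+33+47+59+64 = 220.
EDD (increasing due date): #101 #136 #108 #129 #122 #115.
#101: waits 0, runs 0→2
#136: waits 2, runs 2→14
#108: waits 14, runs 14→19
#129: waits 19, runs 19→33
#122: waits 33, runs 33→49
#115: waits 49, runs 49→66
Sum = 0+2+14+19+33+49 = 117.
Difference = 220 − 117 = 103.

103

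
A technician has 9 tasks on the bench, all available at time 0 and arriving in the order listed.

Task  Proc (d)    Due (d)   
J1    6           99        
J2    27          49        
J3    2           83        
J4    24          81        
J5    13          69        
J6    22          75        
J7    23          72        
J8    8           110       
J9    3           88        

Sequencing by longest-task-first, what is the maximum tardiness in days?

LPT (decreasing processing time): J2 J4 J7 J6 J5 J8 J1 J9 J3.
J2: 0→27, due 49, tardiness 0
J4: 27→51, due 81, tardiness 0
J7: 51→74, due 72, tardiness 2
J6: 74→96, due 75, tardiness 21
J5: 96→109, due 69, tardiness 40
J8: 109→117, due 110, tardiness 7
J1: 117→123, due 99, tardiness 24
J9: 123→126, due 88, tardiness 38
J3: 126→128, due 83, tardiness 45
Maximum = 45.

45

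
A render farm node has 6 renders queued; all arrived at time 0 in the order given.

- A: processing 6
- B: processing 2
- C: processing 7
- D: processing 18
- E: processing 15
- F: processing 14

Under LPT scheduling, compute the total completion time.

LPT (decreasing processing time): D E F C A B.
D: 0→18
E: 18→33
F: 33→47
C: 47→54
A: 54→60
B: 60→62
Sum = 18+33+47+54+60+62 = 274.

274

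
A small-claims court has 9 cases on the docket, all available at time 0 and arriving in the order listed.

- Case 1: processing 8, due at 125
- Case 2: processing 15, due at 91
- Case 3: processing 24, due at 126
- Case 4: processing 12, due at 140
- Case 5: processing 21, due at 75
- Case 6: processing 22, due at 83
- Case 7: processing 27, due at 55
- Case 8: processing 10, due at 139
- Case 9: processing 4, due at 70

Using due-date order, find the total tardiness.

3

EDD (increasing due date): Case 7 Case 9 Case 5 Case 6 Case 2 Case 1 Case 3 Case 8 Case 4.
Case 7: 0→27, due 55, tardiness 0
Case 9: 27→31, due 70, tardiness 0
Case 5: 31→52, due 75, tardiness 0
Case 6: 52→74, due 83, tardiness 0
Case 2: 74→89, due 91, tardiness 0
Case 1: 89→97, due 125, tardiness 0
Case 3: 97→121, due 126, tardiness 0
Case 8: 121→131, due 139, tardiness 0
Case 4: 131→143, due 140, tardiness 3
Sum = 0+0+0+0+0+0+0+0+3 = 3.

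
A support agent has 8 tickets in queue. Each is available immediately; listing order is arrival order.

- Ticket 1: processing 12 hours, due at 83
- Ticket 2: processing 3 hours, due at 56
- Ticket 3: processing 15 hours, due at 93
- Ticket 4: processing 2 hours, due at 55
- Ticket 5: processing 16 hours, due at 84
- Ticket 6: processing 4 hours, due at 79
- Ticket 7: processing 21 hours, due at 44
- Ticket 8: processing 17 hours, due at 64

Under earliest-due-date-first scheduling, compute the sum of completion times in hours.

EDD (increasing due date): Ticket 7 Ticket 4 Ticket 2 Ticket 8 Ticket 6 Ticket 1 Ticket 5 Ticket 3.
Ticket 7: 0→21
Ticket 4: 21→23
Ticket 2: 23→26
Ticket 8: 26→43
Ticket 6: 43→47
Ticket 1: 47→59
Ticket 5: 59→75
Ticket 3: 75→90
Sum = 21+23+26+43+47+59+75+90 = 384.

384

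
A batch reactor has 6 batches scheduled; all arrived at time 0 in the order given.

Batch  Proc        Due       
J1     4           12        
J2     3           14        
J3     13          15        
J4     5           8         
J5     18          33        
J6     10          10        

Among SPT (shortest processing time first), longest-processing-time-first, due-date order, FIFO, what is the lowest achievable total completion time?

SPT (increasing processing time): J2 J1 J4 J6 J3 J5.
J2: 0→3
J1: 3→7
J4: 7→12
J6: 12→22
J3: 22→35
J5: 35→53
Sum = 3+7+12+22+35+53 = 132.
LPT (decreasing processing time): J5 J3 J6 J4 J1 J2.
J5: 0→18
J3: 18→31
J6: 31→41
J4: 41→46
J1: 46→50
J2: 50→53
Sum = 18+31+41+46+50+53 = 239.
EDD (increasing due date): J4 J6 J1 J2 J3 J5.
J4: 0→5
J6: 5→15
J1: 15→19
J2: 19→22
J3: 22→35
J5: 35→53
Sum = 5+15+19+22+35+53 = 149.
FIFO (arrival order): J1 J2 J3 J4 J5 J6.
J1: 0→4
J2: 4→7
J3: 7→20
J4: 20→25
J5: 25→43
J6: 43→53
Sum = 4+7+20+25+43+53 = 152.
SPT 132, LPT 239, EDD 149, FIFO 152 → minimum 132.

132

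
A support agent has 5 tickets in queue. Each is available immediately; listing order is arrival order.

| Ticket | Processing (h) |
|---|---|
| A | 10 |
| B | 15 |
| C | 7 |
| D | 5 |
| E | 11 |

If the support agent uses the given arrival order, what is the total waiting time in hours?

104

FIFO (arrival order): A B C D E.
A: waits 0, runs 0→10
B: waits 10, runs 10→25
C: waits 25, runs 25→32
D: waits 32, runs 32→37
E: waits 37, runs 37→48
Sum = 0+10+25+32+37 = 104.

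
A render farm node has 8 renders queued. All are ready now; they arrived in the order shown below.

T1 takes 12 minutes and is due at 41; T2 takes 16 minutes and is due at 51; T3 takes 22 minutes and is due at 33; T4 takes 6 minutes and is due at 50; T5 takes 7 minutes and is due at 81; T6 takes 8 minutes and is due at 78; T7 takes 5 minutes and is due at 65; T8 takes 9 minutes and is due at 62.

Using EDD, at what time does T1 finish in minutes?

34

EDD (increasing due date): T3 T1 T4 T2 T8 T7 T6 T5.
T3: 0→22
T1: 22→34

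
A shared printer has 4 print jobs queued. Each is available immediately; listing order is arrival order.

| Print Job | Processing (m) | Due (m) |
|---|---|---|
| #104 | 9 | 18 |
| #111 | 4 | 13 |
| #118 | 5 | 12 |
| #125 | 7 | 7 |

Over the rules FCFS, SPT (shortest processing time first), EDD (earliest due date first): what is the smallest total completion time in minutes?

FIFO (arrival order): #104 #111 #118 #125.
#104: 0→9
#111: 9→13
#118: 13→18
#125: 18→25
Sum = 9+13+18+25 = 65.
SPT (increasing processing time): #111 #118 #125 #104.
#111: 0→4
#118: 4→9
#125: 9→16
#104: 16→25
Sum = 4+9+16+25 = 54.
EDD (increasing due date): #125 #118 #111 #104.
#125: 0→7
#118: 7→12
#111: 12→16
#104: 16→25
Sum = 7+12+16+25 = 60.
FIFO 65, SPT 54, EDD 60 → minimum 54.

54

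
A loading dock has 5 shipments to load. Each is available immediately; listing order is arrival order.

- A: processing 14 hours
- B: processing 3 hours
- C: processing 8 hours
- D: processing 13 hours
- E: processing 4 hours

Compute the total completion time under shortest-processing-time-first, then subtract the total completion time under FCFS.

-41

SPT (increasing processing time): B E C D A.
B: 0→3
E: 3→7
C: 7→15
D: 15→28
A: 28→42
Sum = 3+7+15+28+42 = 95.
FIFO (arrival order): A B C D E.
A: 0→14
B: 14→17
C: 17→25
D: 25→38
E: 38→42
Sum = 14+17+25+38+42 = 136.
Difference = 95 − 136 = -41.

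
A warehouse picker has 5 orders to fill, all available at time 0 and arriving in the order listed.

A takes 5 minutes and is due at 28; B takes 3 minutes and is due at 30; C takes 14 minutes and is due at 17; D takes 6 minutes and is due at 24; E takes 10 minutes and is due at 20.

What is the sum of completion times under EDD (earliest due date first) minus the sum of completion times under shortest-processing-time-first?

54

EDD (increasing due date): C E D A B.
C: 0→14
E: 14→24
D: 24→30
A: 30→35
B: 35→38
Sum = 14+24+30+35+38 = 141.
SPT (increasing processing time): B A D E C.
B: 0→3
A: 3→8
D: 8→14
E: 14→24
C: 24→38
Sum = 3+8+14+24+38 = 87.
Difference = 141 − 87 = 54.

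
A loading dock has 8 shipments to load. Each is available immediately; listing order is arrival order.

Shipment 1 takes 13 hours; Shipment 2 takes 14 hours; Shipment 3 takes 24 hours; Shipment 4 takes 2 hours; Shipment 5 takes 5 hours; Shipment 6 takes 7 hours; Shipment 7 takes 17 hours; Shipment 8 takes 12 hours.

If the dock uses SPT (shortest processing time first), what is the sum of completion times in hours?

305

SPT (increasing processing time): Shipment 4 Shipment 5 Shipment 6 Shipment 8 Shipment 1 Shipment 2 Shipment 7 Shipment 3.
Shipment 4: 0→2
Shipment 5: 2→7
Shipment 6: 7→14
Shipment 8: 14→26
Shipment 1: 26→39
Shipment 2: 39→53
Shipment 7: 53→70
Shipment 3: 70→94
Sum = 2+7+14+26+39+53+70+94 = 305.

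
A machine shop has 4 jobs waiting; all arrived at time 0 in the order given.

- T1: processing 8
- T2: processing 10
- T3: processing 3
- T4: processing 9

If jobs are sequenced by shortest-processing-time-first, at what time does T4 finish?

20

SPT (increasing processing time): T3 T1 T4 T2.
T3: 0→3
T1: 3→11
T4: 11→20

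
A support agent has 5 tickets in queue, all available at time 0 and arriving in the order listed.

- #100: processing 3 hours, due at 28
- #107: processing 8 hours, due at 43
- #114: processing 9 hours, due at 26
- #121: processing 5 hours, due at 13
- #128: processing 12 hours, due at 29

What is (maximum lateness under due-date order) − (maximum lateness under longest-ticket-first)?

-21

EDD (increasing due date): #121 #114 #100 #128 #107.
#121: 0→5, due 13, lateness -8
#114: 5→14, due 26, lateness -12
#100: 14→17, due 28, lateness -11
#128: 17→29, due 29, lateness 0
#107: 29→37, due 43, lateness -6
Maximum = 0.
LPT (decreasing processing time): #128 #114 #107 #121 #100.
#128: 0→12, due 29, lateness -17
#114: 12→21, due 26, lateness -5
#107: 21→29, due 43, lateness -14
#121: 29→34, due 13, lateness 21
#100: 34→37, due 28, lateness 9
Maximum = 21.
Difference = 0 − 21 = -21.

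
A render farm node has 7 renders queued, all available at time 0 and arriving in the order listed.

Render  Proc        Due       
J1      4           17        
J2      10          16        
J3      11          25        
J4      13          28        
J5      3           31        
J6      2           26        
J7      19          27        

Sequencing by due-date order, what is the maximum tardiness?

31

EDD (increasing due date): J2 J1 J3 J6 J7 J4 J5.
J2: 0→10, due 16, tardiness 0
J1: 10→14, due 17, tardiness 0
J3: 14→25, due 25, tardiness 0
J6: 25→27, due 26, tardiness 1
J7: 27→46, due 27, tardiness 19
J4: 46→59, due 28, tardiness 31
J5: 59→62, due 31, tardiness 31
Maximum = 31.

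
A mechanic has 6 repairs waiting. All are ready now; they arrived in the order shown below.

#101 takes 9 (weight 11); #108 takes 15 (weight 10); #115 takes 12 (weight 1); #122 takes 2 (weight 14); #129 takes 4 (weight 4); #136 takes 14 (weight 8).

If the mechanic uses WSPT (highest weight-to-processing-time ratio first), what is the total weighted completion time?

WSPT (decreasing weight/processing-time ratio): #122 #101 #129 #108 #136 #115.
#122: finishes 2, weight 14, w·C = 28
#101: finishes 11, weight 11, w·C = 121
#129: finishes 15, weight 4, w·C = 60
#108: finishes 30, weight 10, w·C = 300
#136: finishes 44, weight 8, w·C = 352
#115: finishes 56, weight 1, w·C = 56
Sum = 28+121+60+300+352+56 = 917.

917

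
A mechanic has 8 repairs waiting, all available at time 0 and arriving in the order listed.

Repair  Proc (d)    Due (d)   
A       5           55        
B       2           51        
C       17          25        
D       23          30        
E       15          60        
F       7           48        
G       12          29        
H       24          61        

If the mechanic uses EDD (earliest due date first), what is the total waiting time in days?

365

EDD (increasing due date): C G D F B A E H.
C: waits 0, runs 0→17
G: waits 17, runs 17→29
D: waits 29, runs 29→52
F: waits 52, runs 52→59
B: waits 59, runs 59→61
A: waits 61, runs 61→66
E: waits 66, runs 66→81
H: waits 81, runs 81→105
Sum = 0+17+29+52+59+61+66+81 = 365.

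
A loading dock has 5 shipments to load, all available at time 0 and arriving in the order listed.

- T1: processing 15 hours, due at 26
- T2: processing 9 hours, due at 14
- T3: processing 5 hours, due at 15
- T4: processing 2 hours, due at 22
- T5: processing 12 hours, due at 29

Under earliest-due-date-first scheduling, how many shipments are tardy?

EDD (increasing due date): T2 T3 T4 T1 T5.
T2: 0→9, due 14, tardiness 0
T3: 9→14, due 15, tardiness 0
T4: 14→16, due 22, tardiness 0
T1: 16→31, due 26, tardiness 5
T5: 31→43, due 29, tardiness 14
Late shipments: 2.

2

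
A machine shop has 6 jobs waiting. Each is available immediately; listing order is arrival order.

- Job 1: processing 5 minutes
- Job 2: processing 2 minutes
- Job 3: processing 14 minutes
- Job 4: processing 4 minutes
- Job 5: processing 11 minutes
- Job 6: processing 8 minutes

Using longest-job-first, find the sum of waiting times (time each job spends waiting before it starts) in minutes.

LPT (decreasing processing time): Job 3 Job 5 Job 6 Job 1 Job 4 Job 2.
Job 3: waits 0, runs 0→14
Job 5: waits 14, runs 14→25
Job 6: waits 25, runs 25→33
Job 1: waits 33, runs 33→38
Job 4: waits 38, runs 38→42
Job 2: waits 42, runs 42→44
Sum = 0+14+25+33+38+42 = 152.

152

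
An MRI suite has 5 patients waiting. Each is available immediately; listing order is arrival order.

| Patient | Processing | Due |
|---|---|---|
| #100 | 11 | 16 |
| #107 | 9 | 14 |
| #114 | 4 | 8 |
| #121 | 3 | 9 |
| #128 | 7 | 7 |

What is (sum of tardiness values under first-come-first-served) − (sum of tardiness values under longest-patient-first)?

FIFO (arrival order): #100 #107 #114 #121 #128.
#100: 0→11, due 16, tardiness 0
#107: 11→20, due 14, tardiness 6
#114: 20→24, due 8, tardiness 16
#121: 24→27, due 9, tardiness 18
#128: 27→34, due 7, tardiness 27
Sum = 0+6+16+18+27 = 67.
LPT (decreasing processing time): #100 #107 #128 #114 #121.
#100: 0→11, due 16, tardiness 0
#107: 11→20, due 14, tardiness 6
#128: 20→27, due 7, tardiness 20
#114: 27→31, due 8, tardiness 23
#121: 31→34, due 9, tardiness 25
Sum = 0+6+20+23+25 = 74.
Difference = 67 − 74 = -7.

-7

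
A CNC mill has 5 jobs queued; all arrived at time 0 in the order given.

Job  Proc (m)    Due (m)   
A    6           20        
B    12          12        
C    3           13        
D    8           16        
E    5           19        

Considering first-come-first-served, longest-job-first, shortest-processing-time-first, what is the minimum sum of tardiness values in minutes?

28

FIFO (arrival order): A B C D E.
A: 0→6, due 20, tardiness 0
B: 6→18, due 12, tardiness 6
C: 18→21, due 13, tardiness 8
D: 21→29, due 16, tardiness 13
E: 29→34, due 19, tardiness 15
Sum = 0+6+8+13+15 = 42.
LPT (decreasing processing time): B D A E C.
B: 0→12, due 12, tardiness 0
D: 12→20, due 16, tardiness 4
A: 20→26, due 20, tardiness 6
E: 26→31, due 19, tardiness 12
C: 31→34, due 13, tardiness 21
Sum = 0+4+6+12+21 = 43.
SPT (increasing processing time): C E A D B.
C: 0→3, due 13, tardiness 0
E: 3→8, due 19, tardiness 0
A: 8→14, due 20, tardiness 0
D: 14→22, due 16, tardiness 6
B: 22→34, due 12, tardiness 22
Sum = 0+0+0+6+22 = 28.
FIFO 42, LPT 43, SPT 28 → minimum 28.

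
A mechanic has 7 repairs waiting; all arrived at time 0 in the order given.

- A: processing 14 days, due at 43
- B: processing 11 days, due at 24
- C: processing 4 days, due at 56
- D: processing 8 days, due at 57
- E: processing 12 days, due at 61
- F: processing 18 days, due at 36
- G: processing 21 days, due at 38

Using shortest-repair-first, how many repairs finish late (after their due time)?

SPT (increasing processing time): C D B E A F G.
C: 0→4, due 56, tardiness 0
D: 4→12, due 57, tardiness 0
B: 12→23, due 24, tardiness 0
E: 23→35, due 61, tardiness 0
A: 35→49, due 43, tardiness 6
F: 49→67, due 36, tardiness 31
G: 67→88, due 38, tardiness 50
Late repairs: 3.

3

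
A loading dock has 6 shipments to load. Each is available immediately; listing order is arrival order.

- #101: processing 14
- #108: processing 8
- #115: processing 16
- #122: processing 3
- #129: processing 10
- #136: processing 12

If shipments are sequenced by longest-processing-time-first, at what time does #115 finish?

16

LPT (decreasing processing time): #115 #101 #136 #129 #108 #122.
#115: 0→16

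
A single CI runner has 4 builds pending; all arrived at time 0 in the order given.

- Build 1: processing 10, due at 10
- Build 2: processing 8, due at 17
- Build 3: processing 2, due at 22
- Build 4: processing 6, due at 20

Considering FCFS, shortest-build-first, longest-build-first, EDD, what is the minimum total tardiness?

FIFO (arrival order): Build 1 Build 2 Build 3 Build 4.
Build 1: 0→10, due 10, tardiness 0
Build 2: 10→18, due 17, tardiness 1
Build 3: 18→20, due 22, tardiness 0
Build 4: 20→26, due 20, tardiness 6
Sum = 0+1+0+6 = 7.
SPT (increasing processing time): Build 3 Build 4 Build 2 Build 1.
Build 3: 0→2, due 22, tardiness 0
Build 4: 2→8, due 20, tardiness 0
Build 2: 8→16, due 17, tardiness 0
Build 1: 16→26, due 10, tardiness 16
Sum = 0+0+0+16 = 16.
LPT (decreasing processing time): Build 1 Build 2 Build 4 Build 3.
Build 1: 0→10, due 10, tardiness 0
Build 2: 10→18, due 17, tardiness 1
Build 4: 18→24, due 20, tardiness 4
Build 3: 24→26, due 22, tardiness 4
Sum = 0+1+4+4 = 9.
EDD (increasing due date): Build 1 Build 2 Build 4 Build 3.
Build 1: 0→10, due 10, tardiness 0
Build 2: 10→18, due 17, tardiness 1
Build 4: 18→24, due 20, tardiness 4
Build 3: 24→26, due 22, tardiness 4
Sum = 0+1+4+4 = 9.
FIFO 7, SPT 16, LPT 9, EDD 9 → minimum 7.

7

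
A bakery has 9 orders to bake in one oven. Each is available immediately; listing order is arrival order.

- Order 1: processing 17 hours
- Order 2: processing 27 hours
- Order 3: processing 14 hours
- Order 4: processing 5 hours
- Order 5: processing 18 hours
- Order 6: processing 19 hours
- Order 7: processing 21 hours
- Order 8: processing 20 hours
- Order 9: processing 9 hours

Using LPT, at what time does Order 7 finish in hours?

48

LPT (decreasing processing time): Order 2 Order 7 Order 8 Order 6 Order 5 Order 1 Order 3 Order 9 Order 4.
Order 2: 0→27
Order 7: 27→48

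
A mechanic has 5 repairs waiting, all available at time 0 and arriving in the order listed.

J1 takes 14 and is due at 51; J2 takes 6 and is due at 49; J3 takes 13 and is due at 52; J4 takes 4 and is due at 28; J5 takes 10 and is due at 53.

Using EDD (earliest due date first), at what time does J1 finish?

EDD (increasing due date): J4 J2 J1 J3 J5.
J4: 0→4
J2: 4→10
J1: 10→24

24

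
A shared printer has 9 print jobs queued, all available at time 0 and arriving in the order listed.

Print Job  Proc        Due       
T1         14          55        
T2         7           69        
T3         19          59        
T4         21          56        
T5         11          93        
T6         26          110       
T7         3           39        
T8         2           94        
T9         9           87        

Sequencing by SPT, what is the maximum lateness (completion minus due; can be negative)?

30

SPT (increasing processing time): T8 T7 T2 T9 T5 T1 T3 T4 T6.
T8: 0→2, due 94, lateness -92
T7: 2→5, due 39, lateness -34
T2: 5→12, due 69, lateness -57
T9: 12→21, due 87, lateness -66
T5: 21→32, due 93, lateness -61
T1: 32→46, due 55, lateness -9
T3: 46→65, due 59, lateness 6
T4: 65→86, due 56, lateness 30
T6: 86→112, due 110, lateness 2
Maximum = 30.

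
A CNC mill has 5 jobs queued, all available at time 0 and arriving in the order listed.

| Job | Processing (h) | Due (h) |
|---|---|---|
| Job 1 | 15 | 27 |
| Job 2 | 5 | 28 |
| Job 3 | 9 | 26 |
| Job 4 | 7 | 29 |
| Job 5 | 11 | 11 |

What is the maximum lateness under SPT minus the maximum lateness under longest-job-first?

SPT (increasing processing time): Job 2 Job 4 Job 3 Job 5 Job 1.
Job 2: 0→5, due 28, lateness -23
Job 4: 5→12, due 29, lateness -17
Job 3: 12→21, due 26, lateness -5
Job 5: 21→32, due 11, lateness 21
Job 1: 32→47, due 27, lateness 20
Maximum = 21.
LPT (decreasing processing time): Job 1 Job 5 Job 3 Job 4 Job 2.
Job 1: 0→15, due 27, lateness -12
Job 5: 15→26, due 11, lateness 15
Job 3: 26→35, due 26, lateness 9
Job 4: 35→42, due 29, lateness 13
Job 2: 42→47, due 28, lateness 19
Maximum = 19.
Difference = 21 − 19 = 2.

2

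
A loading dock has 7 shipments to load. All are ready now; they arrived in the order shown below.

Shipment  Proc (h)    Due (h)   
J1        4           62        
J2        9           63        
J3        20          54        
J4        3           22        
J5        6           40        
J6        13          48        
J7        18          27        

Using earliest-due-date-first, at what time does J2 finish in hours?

73

EDD (increasing due date): J4 J7 J5 J6 J3 J1 J2.
J4: 0→3
J7: 3→21
J5: 21→27
J6: 27→40
J3: 40→60
J1: 60→64
J2: 64→73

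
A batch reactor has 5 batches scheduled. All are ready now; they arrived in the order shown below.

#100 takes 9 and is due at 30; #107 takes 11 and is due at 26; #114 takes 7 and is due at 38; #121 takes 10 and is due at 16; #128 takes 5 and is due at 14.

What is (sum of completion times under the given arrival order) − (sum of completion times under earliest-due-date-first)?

12

FIFO (arrival order): #100 #107 #114 #121 #128.
#100: 0→9
#107: 9→20
#114: 20→27
#121: 27→37
#128: 37→42
Sum = 9+20+27+37+42 = 135.
EDD (increasing due date): #128 #121 #107 #100 #114.
#128: 0→5
#121: 5→15
#107: 15→26
#100: 26→35
#114: 35→42
Sum = 5+15+26+35+42 = 123.
Difference = 135 − 123 = 12.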